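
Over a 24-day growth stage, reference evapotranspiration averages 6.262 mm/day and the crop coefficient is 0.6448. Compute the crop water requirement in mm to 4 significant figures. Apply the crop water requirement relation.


Approach: apply the crop water requirement relation, CWR = ET0 * Kc * days.
CWR = 6.262 * 0.6448 * 24 = 96.91 mm
Therefore the crop water requirement = 96.91 mm.


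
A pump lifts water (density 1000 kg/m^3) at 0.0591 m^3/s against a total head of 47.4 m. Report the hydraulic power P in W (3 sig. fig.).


Approach: apply the hydraulic power relation, P = rho*g*Q*H.
P = 1000 * 9.81 * 0.0591 * 47.4 = 27500 W
Therefore the hydraulic power P = 27500 W.


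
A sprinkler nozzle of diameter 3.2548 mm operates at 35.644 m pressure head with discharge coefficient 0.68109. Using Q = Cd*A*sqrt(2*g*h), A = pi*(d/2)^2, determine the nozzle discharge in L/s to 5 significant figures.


A = pi*(3.2548e-3/2)^2 = 8.320291e-06 m^2
Q = 0.68109 * 8.320291e-06 * sqrt(2*9.81*35.644) * 1000 = 0.14986 L/s
Therefore the nozzle discharge = 0.14986 L/s.


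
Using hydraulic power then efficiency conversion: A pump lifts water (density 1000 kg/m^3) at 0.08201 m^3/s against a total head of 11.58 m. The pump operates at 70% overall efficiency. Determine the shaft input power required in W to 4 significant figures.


Approach: apply hydraulic power then efficiency conversion, P = rho*g*Q*H; P_in = P/eta.
Step 1 — hydraulic power (P = rho*g*Q*H):
  P = 1000 * 9.81 * 0.08201 * 11.58 = 9316.32 W
Step 2 — input power: P_in = P/eta = 9316.32 / 0.7 = 13310 W
Therefore the shaft input power required = 13310 W.


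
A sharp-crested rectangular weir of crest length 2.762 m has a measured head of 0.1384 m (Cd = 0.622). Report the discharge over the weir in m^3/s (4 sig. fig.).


Approach: apply the rectangular weir equation, Q = (2/3)*Cd*L*sqrt(2g)*H^1.5.
Q = (2/3)*0.622*2.762*sqrt(2*9.81)*0.1384^1.5 = 0.2612 m^3/s
Therefore the discharge over the weir = 0.2612 m^3/s.


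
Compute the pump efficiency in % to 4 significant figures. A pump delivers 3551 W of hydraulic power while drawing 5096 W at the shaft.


Approach: apply the efficiency ratio, eta = (P_out/P_in)*100.
eta = (3551 / 5096) * 100 = 69.68 %
Therefore the pump efficiency = 69.68 %.


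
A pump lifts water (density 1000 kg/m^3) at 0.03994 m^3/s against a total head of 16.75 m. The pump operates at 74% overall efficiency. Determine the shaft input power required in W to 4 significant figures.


Approach: apply hydraulic power then efficiency conversion, P = rho*g*Q*H; P_in = P/eta.
Step 1 — hydraulic power (P = rho*g*Q*H):
  P = 1000 * 9.81 * 0.03994 * 16.75 = 6562.84 W
Step 2 — input power: P_in = P/eta = 6562.84 / 0.74 = 8869 W
Therefore the shaft input power required = 8869 W.


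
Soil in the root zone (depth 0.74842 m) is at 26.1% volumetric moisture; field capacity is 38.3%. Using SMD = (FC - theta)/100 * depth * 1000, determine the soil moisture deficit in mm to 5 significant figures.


SMD = (38.3 - 26.1)/100 * 0.74842 * 1000 = 91.307 mm
Therefore the soil moisture deficit = 91.307 mm.


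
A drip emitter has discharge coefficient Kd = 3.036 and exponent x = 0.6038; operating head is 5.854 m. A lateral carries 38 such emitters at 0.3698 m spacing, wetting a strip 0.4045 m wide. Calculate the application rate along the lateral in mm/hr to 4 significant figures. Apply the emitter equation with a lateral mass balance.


Approach: apply the emitter equation with a lateral mass balance, q = Kd*h^x; Q = n*q; rate = Q/(n*spacing*width).
Step 1 — single emitter flow (q = Kd*h^x):
  q = 3.036 * 5.854^0.6038 = 8.82449 L/hr
Step 2 — total lateral flow: Q = 38 * 8.82449 = 335.331 L/hr
Step 3 — wetted area: A = 38 * 0.3698 * 0.4045 = 5.68420 m^2
Step 4 — application rate: Q/A = 335.331/5.68420 = 58.99 mm/hr
Therefore the application rate along the lateral = 58.99 mm/hr.


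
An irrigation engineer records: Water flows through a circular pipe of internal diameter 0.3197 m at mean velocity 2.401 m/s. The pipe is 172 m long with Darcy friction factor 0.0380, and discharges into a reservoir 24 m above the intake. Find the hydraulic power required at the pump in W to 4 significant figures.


Approach: apply continuity + Darcy-Weisbach + hydraulic power, Q = A*v; hf = f*(L/D)*(v^2/(2g)); H = static + hf; P = rho*g*Q*H.
Step 1 — flow rate (continuity, Q = A*v):
  A = pi*(0.3197/2)^2 = 0.0802740 m^2
  Q = 0.0802740 * 2.401 = 0.192738 m^3/s
Step 2 — friction head loss (Darcy-Weisbach):
  hf = 0.0380 * (172/0.3197) * (2.401^2 / (2*9.81))
  hf = 6.00696 m
Step 3 — total head: H = 24 + 6.00696 = 30.0070 m
Step 4 — hydraulic power (P = rho*g*Q*H):
  P = 1000 * 9.81 * 0.192738 * 30.0070 = 56740 W
Therefore the hydraulic power required at the pump = 56740 W.


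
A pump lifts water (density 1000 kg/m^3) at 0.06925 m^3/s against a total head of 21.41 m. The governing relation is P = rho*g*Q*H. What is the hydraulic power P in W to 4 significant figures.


P = 1000 * 9.81 * 0.06925 * 21.41 = 14540 W
Therefore the hydraulic power P = 14540 W.


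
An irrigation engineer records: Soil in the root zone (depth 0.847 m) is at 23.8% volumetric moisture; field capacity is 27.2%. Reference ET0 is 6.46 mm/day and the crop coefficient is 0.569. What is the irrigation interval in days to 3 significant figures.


Approach: apply soil-water budget scheduling, SMD = (FC-theta)/100*depth*1000; ETc = ET0*Kc; interval = SMD/ETc.
Step 1 — soil moisture deficit:
  SMD = (27.2 - 23.8)/100 * 0.847 * 1000 = 28.798 mm
Step 2 — daily crop ET (ETc = ET0*Kc):
  ETc = 6.46 * 0.569 = 3.6757 mm/day
Step 3 — irrigation interval (SMD/ETc):
  interval = 28.798 / 3.6757 = 7.83 days
Therefore the irrigation interval = 7.83 days.


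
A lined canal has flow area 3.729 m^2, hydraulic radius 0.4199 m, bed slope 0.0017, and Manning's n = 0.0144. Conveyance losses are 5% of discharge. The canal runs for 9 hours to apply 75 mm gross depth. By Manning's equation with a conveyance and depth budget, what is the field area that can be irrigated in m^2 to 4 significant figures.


Approach: apply Manning's equation with a conveyance and depth budget, Q = (1/n)*A*R^(2/3)*S^(1/2); Q_field = Q*(1-loss); Area = Q_field*t/(d/1000).
Step 1 — canal discharge (Manning's equation):
  Q = (1/0.0144) * 3.729 * 0.4199^(2/3) * 0.0017^(1/2) = 5.98712 m^3/s
Step 2 — delivered flow: Q_field = 5.98712*(1 - 5/100) = 5.68777 m^3/s
Step 3 — volume delivered: V = 5.68777 * 9*3600 = 184284 m^3
Step 4 — area served: A = V / (depth/1000) = 184284 / 0.075 = 2457000 m^2
Therefore the field area that can be irrigated = 2457000 m^2.


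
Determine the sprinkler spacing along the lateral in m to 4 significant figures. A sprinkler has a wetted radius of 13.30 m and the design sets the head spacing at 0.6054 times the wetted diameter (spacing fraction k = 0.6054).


Approach: apply the sprinkler spacing rule (spacing as a fraction of wetted diameter), S = k*(2*R).
S = 0.6054 * (2 * 13.30) = 16.10 m
Therefore the sprinkler spacing along the lateral = 16.10 m.


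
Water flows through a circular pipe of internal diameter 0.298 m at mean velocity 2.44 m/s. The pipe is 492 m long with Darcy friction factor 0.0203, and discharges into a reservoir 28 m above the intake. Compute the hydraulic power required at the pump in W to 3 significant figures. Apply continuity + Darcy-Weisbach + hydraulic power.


Approach: apply continuity + Darcy-Weisbach + hydraulic power, Q = A*v; hf = f*(L/D)*(v^2/(2g)); H = static + hf; P = rho*g*Q*H.
Step 1 — flow rate (continuity, Q = A*v):
  A = pi*(0.298/2)^2 = 0.069746 m^2
  Q = 0.069746 * 2.44 = 0.17018 m^3/s
Step 2 — friction head loss (Darcy-Weisbach):
  hf = 0.0203 * (492/0.298) * (2.44^2 / (2*9.81))
  hf = 10.170 m
Step 3 — total head: H = 28 + 10.170 = 38.170 m
Step 4 — hydraulic power (P = rho*g*Q*H):
  P = 1000 * 9.81 * 0.17018 * 38.170 = 63700 W
Therefore the hydraulic power required at the pump = 63700 W.


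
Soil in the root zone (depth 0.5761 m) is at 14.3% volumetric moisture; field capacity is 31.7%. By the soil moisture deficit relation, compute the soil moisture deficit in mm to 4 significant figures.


Approach: apply the soil moisture deficit relation, SMD = (FC - theta)/100 * depth * 1000.
SMD = (31.7 - 14.3)/100 * 0.5761 * 1000 = 100.2 mm
Therefore the soil moisture deficit = 100.2 mm.


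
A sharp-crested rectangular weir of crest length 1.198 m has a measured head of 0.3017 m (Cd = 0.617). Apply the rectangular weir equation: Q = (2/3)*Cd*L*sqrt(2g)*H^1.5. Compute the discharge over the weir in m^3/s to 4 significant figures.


Q = (2/3)*0.617*1.198*sqrt(2*9.81)*0.3017^1.5 = 0.3617 m^3/s
Therefore the discharge over the weir = 0.3617 m^3/s.


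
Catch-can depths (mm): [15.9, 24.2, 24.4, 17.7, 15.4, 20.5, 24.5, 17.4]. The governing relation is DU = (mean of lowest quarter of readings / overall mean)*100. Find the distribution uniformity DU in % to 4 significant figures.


sorted lowest 2 of 8: [15.4, 15.9] -> mean = 15.6500 mm
overall mean = 20.0000 mm
DU = (15.6500/20.0000)*100 = 78.25 %
Therefore the distribution uniformity DU = 78.25 %.


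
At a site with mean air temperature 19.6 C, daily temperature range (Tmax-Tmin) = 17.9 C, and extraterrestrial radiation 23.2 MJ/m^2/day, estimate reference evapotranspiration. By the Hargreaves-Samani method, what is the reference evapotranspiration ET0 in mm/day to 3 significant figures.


Approach: apply the Hargreaves-Samani method, ET0 = 0.0023*(Tmean+17.8)*sqrt(Tmax-Tmin)*0.408*Ra.
ET0 = 0.0023*(19.6+17.8)*sqrt(17.9)*0.408*23.2 = 3.44 mm/day
Therefore the reference evapotranspiration ET0 = 3.44 mm/day.


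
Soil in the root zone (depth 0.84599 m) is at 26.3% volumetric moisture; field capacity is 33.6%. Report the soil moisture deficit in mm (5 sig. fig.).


Approach: apply the soil moisture deficit relation, SMD = (FC - theta)/100 * depth * 1000.
SMD = (33.6 - 26.3)/100 * 0.84599 * 1000 = 61.757 mm
Therefore the soil moisture deficit = 61.757 mm.


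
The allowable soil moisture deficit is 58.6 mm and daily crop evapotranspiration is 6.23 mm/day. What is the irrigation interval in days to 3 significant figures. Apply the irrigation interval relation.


Approach: apply the irrigation interval relation, interval = SMD / ETc.
interval = 58.6 / 6.23 = 9.41 days
Therefore the irrigation interval = 9.41 days.


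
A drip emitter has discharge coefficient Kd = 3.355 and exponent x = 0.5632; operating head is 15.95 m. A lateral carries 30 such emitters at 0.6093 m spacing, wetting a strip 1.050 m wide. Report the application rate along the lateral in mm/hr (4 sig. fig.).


Approach: apply the emitter equation with a lateral mass balance, q = Kd*h^x; Q = n*q; rate = Q/(n*spacing*width).
Step 1 — single emitter flow (q = Kd*h^x):
  q = 3.355 * 15.95^0.5632 = 15.9620 L/hr
Step 2 — total lateral flow: Q = 30 * 15.9620 = 478.860 L/hr
Step 3 — wetted area: A = 30 * 0.6093 * 1.050 = 19.1929 m^2
Step 4 — application rate: Q/A = 478.860/19.1929 = 24.95 mm/hr
Therefore the application rate along the lateral = 24.95 mm/hr.


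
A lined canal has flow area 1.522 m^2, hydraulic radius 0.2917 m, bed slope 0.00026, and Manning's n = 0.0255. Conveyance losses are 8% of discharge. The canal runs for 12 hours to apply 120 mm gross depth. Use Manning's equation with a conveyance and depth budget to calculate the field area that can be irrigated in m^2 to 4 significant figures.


Approach: apply Manning's equation with a conveyance and depth budget, Q = (1/n)*A*R^(2/3)*S^(1/2); Q_field = Q*(1-loss); Area = Q_field*t/(d/1000).
Step 1 — canal discharge (Manning's equation):
  Q = (1/0.0255) * 1.522 * 0.2917^(2/3) * 0.00026^(1/2) = 0.423304 m^3/s
Step 2 — delivered flow: Q_field = 0.423304*(1 - 8/100) = 0.389439 m^3/s
Step 3 — volume delivered: V = 0.389439 * 12*3600 = 16823.8 m^3
Step 4 — area served: A = V / (depth/1000) = 16823.8 / 0.12 = 140200 m^2
Therefore the field area that can be irrigated = 140200 m^2.


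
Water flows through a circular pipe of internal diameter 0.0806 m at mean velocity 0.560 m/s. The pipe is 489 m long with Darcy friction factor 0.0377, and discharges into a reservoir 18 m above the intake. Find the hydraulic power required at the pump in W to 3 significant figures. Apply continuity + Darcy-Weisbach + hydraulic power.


Approach: apply continuity + Darcy-Weisbach + hydraulic power, Q = A*v; hf = f*(L/D)*(v^2/(2g)); H = static + hf; P = rho*g*Q*H.
Step 1 — flow rate (continuity, Q = A*v):
  A = pi*(0.0806/2)^2 = 0.0051022 m^2
  Q = 0.0051022 * 0.560 = 0.0028572 m^3/s
Step 2 — friction head loss (Darcy-Weisbach):
  hf = 0.0377 * (489/0.0806) * (0.560^2 / (2*9.81))
  hf = 3.6559 m
Step 3 — total head: H = 18 + 3.6559 = 21.656 m
Step 4 — hydraulic power (P = rho*g*Q*H):
  P = 1000 * 9.81 * 0.0028572 * 21.656 = 607 W
Therefore the hydraulic power required at the pump = 607 W.


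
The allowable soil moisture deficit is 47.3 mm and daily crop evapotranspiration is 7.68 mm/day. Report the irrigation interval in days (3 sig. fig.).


Approach: apply the irrigation interval relation, interval = SMD / ETc.
interval = 47.3 / 7.68 = 6.16 days
Therefore the irrigation interval = 6.16 days.


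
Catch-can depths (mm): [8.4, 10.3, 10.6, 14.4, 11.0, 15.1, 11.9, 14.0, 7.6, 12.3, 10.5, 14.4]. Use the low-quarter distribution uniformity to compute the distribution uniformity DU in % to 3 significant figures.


Approach: apply the low-quarter distribution uniformity, DU = (mean of lowest quarter of readings / overall mean)*100.
sorted lowest 3 of 12: [7.6, 8.4, 10.3] -> mean = 8.7667 mm
overall mean = 11.708 mm
DU = (8.7667/11.708)*100 = 74.9 %
Therefore the distribution uniformity DU = 74.9 %.


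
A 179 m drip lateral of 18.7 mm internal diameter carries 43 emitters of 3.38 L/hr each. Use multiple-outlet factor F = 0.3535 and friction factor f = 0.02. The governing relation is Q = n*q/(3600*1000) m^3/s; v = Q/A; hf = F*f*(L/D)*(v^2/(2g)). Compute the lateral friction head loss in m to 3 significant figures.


Q = 43*3.38/(3600*1000) = 4.0372e-05 m^3/s
A = pi*(18.7e-3/2)^2 = 2.7465e-04 m^2, so v = Q/A = 0.14700 m/s
hf = 0.3535*0.02*(179/0.0187)*(0.14700^2/(2*9.81)) = 0.0745 m
Therefore the lateral friction head loss = 0.0745 m.


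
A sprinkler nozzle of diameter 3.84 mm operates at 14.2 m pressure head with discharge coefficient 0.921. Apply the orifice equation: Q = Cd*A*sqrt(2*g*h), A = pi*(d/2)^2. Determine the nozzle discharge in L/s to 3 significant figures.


A = pi*(3.84e-3/2)^2 = 1.1581e-05 m^2
Q = 0.921 * 1.1581e-05 * sqrt(2*9.81*14.2) * 1000 = 0.178 L/s
Therefore the nozzle discharge = 0.178 L/s.


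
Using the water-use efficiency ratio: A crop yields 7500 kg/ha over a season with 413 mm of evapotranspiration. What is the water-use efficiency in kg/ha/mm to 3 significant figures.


Approach: apply the water-use efficiency ratio, WUE = yield/ET.
WUE = 7500 / 413 = 18.2 kg/ha/mm
Therefore the water-use efficiency = 18.2 kg/ha/mm.


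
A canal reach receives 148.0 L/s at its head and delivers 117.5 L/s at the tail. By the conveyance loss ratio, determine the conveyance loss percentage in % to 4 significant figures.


Approach: apply the conveyance loss ratio, loss% = ((Q_head - Q_tail)/Q_head)*100.
loss = ((148.0 - 117.5)/148.0)*100 = 20.61 %
Therefore the conveyance loss percentage = 20.61 %.


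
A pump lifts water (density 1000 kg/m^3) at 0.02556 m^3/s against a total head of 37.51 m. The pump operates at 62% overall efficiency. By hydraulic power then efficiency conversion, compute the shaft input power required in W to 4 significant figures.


Approach: apply hydraulic power then efficiency conversion, P = rho*g*Q*H; P_in = P/eta.
Step 1 — hydraulic power (P = rho*g*Q*H):
  P = 1000 * 9.81 * 0.02556 * 37.51 = 9405.39 W
Step 2 — input power: P_in = P/eta = 9405.39 / 0.62 = 15170 W
Therefore the shaft input power required = 15170 W.


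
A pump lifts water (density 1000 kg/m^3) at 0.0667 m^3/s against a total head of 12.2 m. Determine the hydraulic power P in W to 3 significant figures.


Approach: apply the hydraulic power relation, P = rho*g*Q*H.
P = 1000 * 9.81 * 0.0667 * 12.2 = 7980 W
Therefore the hydraulic power P = 7980 W.


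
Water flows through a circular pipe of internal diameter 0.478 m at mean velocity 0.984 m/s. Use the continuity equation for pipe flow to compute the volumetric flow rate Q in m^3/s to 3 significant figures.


Approach: apply the continuity equation for pipe flow, Q = A * v with A = pi*(D/2)^2.
A = pi*(0.478/2)^2 = 0.17945 m^2
Q = 0.17945 * 0.984 = 0.177 m^3/s
Therefore the volumetric flow rate Q = 0.177 m^3/s.


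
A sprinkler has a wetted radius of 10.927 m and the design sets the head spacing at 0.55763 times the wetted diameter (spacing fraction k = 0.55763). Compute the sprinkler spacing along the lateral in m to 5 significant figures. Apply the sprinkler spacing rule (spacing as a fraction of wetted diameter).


Approach: apply the sprinkler spacing rule (spacing as a fraction of wetted diameter), S = k*(2*R).
S = 0.55763 * (2 * 10.927) = 12.186 m
Therefore the sprinkler spacing along the lateral = 12.186 m.


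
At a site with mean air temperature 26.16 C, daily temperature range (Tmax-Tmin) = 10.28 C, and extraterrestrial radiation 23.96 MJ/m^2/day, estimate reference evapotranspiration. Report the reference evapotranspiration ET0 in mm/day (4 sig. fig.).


Approach: apply the Hargreaves-Samani method, ET0 = 0.0023*(Tmean+17.8)*sqrt(Tmax-Tmin)*0.408*Ra.
ET0 = 0.0023*(26.16+17.8)*sqrt(10.28)*0.408*23.96 = 3.169 mm/day
Therefore the reference evapotranspiration ET0 = 3.169 mm/day.


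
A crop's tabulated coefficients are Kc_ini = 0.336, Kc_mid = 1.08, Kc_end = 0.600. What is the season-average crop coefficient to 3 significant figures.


Approach: apply a simple seasonal average, Kc_avg = (Kc_ini + Kc_mid + Kc_end)/3.
Kc_avg = (0.336 + 1.08 + 0.600)/3 = 0.672
Therefore the season-average crop coefficient = 0.672.


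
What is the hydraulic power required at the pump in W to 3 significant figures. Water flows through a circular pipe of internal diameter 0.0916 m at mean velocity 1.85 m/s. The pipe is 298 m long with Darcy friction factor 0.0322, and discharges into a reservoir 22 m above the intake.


Approach: apply continuity + Darcy-Weisbach + hydraulic power, Q = A*v; hf = f*(L/D)*(v^2/(2g)); H = static + hf; P = rho*g*Q*H.
Step 1 — flow rate (continuity, Q = A*v):
  A = pi*(0.0916/2)^2 = 0.0065899 m^2
  Q = 0.0065899 * 1.85 = 0.012191 m^3/s
Step 2 — friction head loss (Darcy-Weisbach):
  hf = 0.0322 * (298/0.0916) * (1.85^2 / (2*9.81))
  hf = 18.273 m
Step 3 — total head: H = 22 + 18.273 = 40.273 m
Step 4 — hydraulic power (P = rho*g*Q*H):
  P = 1000 * 9.81 * 0.012191 * 40.273 = 4820 W
Therefore the hydraulic power required at the pump = 4820 W.


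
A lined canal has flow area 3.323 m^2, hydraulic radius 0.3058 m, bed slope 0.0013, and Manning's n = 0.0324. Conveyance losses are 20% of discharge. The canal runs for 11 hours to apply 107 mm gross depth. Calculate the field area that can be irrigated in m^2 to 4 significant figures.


Approach: apply Manning's equation with a conveyance and depth budget, Q = (1/n)*A*R^(2/3)*S^(1/2); Q_field = Q*(1-loss); Area = Q_field*t/(d/1000).
Step 1 — canal discharge (Manning's equation):
  Q = (1/0.0324) * 3.323 * 0.3058^(2/3) * 0.0013^(1/2) = 1.67848 m^3/s
Step 2 — delivered flow: Q_field = 1.67848*(1 - 20/100) = 1.34278 m^3/s
Step 3 — volume delivered: V = 1.34278 * 11*3600 = 53174.1 m^3
Step 4 — area served: A = V / (depth/1000) = 53174.1 / 0.107 = 497000 m^2
Therefore the field area that can be irrigated = 497000 m^2.


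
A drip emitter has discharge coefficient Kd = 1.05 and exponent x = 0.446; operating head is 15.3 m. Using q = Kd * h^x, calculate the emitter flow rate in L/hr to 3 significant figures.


q = 1.05 * 15.3^0.446 = 3.54 L/hr
Therefore the emitter flow rate = 3.54 L/hr.


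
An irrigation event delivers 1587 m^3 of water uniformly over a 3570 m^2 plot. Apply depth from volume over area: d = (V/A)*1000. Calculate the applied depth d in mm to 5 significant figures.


d = (1587 / 3570) * 1000 = 444.54 mm
Therefore the applied depth d = 444.54 mm.


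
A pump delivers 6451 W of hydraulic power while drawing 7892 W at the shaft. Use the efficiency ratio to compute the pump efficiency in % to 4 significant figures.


Approach: apply the efficiency ratio, eta = (P_out/P_in)*100.
eta = (6451 / 7892) * 100 = 81.74 %
Therefore the pump efficiency = 81.74 %.


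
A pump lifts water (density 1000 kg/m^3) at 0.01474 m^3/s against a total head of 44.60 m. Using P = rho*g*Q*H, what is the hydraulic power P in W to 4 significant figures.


P = 1000 * 9.81 * 0.01474 * 44.60 = 6449 W
Therefore the hydraulic power P = 6449 W.


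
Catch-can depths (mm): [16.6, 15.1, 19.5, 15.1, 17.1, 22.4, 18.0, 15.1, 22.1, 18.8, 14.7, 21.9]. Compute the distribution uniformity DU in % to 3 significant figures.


Approach: apply the low-quarter distribution uniformity, DU = (mean of lowest quarter of readings / overall mean)*100.
sorted lowest 3 of 12: [14.7, 15.1, 15.1] -> mean = 14.967 mm
overall mean = 18.033 mm
DU = (14.967/18.033)*100 = 83.0 %
Therefore the distribution uniformity DU = 83.0 %.


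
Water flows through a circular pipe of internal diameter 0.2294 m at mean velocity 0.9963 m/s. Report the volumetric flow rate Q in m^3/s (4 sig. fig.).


Approach: apply the continuity equation for pipe flow, Q = A * v with A = pi*(D/2)^2.
A = pi*(0.2294/2)^2 = 0.0413311 m^2
Q = 0.0413311 * 0.9963 = 0.04118 m^3/s
Therefore the volumetric flow rate Q = 0.04118 m^3/s.


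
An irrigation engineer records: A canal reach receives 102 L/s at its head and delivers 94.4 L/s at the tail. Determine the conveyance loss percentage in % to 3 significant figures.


Approach: apply the conveyance loss ratio, loss% = ((Q_head - Q_tail)/Q_head)*100.
loss = ((102 - 94.4)/102)*100 = 7.45 %
Therefore the conveyance loss percentage = 7.45 %.


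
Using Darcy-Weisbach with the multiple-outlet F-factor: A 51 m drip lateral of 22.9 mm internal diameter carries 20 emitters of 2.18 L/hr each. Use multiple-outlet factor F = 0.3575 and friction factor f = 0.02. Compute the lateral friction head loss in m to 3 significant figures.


Approach: apply Darcy-Weisbach with the multiple-outlet F-factor, Q = n*q/(3600*1000) m^3/s; v = Q/A; hf = F*f*(L/D)*(v^2/(2g)).
Q = 20*2.18/(3600*1000) = 1.2111e-05 m^3/s
A = pi*(22.9e-3/2)^2 = 4.1187e-04 m^2, so v = Q/A = 0.029405 m/s
hf = 0.3575*0.02*(51/0.0229)*(0.029405^2/(2*9.81)) = 0.000702 m
Therefore the lateral friction head loss = 0.000702 m.


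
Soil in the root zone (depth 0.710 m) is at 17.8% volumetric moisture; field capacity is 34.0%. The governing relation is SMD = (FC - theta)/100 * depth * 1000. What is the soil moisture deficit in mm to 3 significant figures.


SMD = (34.0 - 17.8)/100 * 0.710 * 1000 = 115 mm
Therefore the soil moisture deficit = 115 mm.


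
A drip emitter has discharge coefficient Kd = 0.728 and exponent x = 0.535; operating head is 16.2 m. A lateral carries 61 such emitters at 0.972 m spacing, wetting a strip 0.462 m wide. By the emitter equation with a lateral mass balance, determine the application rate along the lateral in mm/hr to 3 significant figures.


Approach: apply the emitter equation with a lateral mass balance, q = Kd*h^x; Q = n*q; rate = Q/(n*spacing*width).
Step 1 — single emitter flow (q = Kd*h^x):
  q = 0.728 * 16.2^0.535 = 3.2301 L/hr
Step 2 — total lateral flow: Q = 61 * 3.2301 = 197.04 L/hr
Step 3 — wetted area: A = 61 * 0.972 * 0.462 = 27.393 m^2
Step 4 — application rate: Q/A = 197.04/27.393 = 7.19 mm/hr
Therefore the application rate along the lateral = 7.19 mm/hr.


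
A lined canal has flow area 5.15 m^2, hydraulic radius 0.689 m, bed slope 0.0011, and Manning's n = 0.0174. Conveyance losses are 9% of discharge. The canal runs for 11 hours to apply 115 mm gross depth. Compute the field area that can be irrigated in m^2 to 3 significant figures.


Approach: apply Manning's equation with a conveyance and depth budget, Q = (1/n)*A*R^(2/3)*S^(1/2); Q_field = Q*(1-loss); Area = Q_field*t/(d/1000).
Step 1 — canal discharge (Manning's equation):
  Q = (1/0.0174) * 5.15 * 0.689^(2/3) * 0.0011^(1/2) = 7.6577 m^3/s
Step 2 — delivered flow: Q_field = 7.6577*(1 - 9/100) = 6.9685 m^3/s
Step 3 — volume delivered: V = 6.9685 * 11*3600 = 275950 m^3
Step 4 — area served: A = V / (depth/1000) = 275950 / 0.115 = 2400000 m^2
Therefore the field area that can be irrigated = 2400000 m^2.


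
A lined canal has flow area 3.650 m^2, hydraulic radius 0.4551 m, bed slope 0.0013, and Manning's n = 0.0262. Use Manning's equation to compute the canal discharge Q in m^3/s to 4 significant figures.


Approach: apply Manning's equation, Q = (1/n)*A*R^(2/3)*S^(1/2).
Q = (1/0.0262) * 3.650 * 0.4551^(2/3) * 0.0013^(1/2) = 2.972 m^3/s
Therefore the canal discharge Q = 2.972 m^3/s.


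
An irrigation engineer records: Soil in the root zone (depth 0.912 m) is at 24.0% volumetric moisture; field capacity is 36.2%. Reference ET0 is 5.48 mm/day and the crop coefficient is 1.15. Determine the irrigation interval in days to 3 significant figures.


Approach: apply soil-water budget scheduling, SMD = (FC-theta)/100*depth*1000; ETc = ET0*Kc; interval = SMD/ETc.
Step 1 — soil moisture deficit:
  SMD = (36.2 - 24.0)/100 * 0.912 * 1000 = 111.26 mm
Step 2 — daily crop ET (ETc = ET0*Kc):
  ETc = 5.48 * 1.15 = 6.3020 mm/day
Step 3 — irrigation interval (SMD/ETc):
  interval = 111.26 / 6.3020 = 17.7 days
Therefore the irrigation interval = 17.7 days.


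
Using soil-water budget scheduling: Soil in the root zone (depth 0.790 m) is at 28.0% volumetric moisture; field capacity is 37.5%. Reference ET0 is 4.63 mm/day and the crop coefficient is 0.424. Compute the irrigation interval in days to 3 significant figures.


Approach: apply soil-water budget scheduling, SMD = (FC-theta)/100*depth*1000; ETc = ET0*Kc; interval = SMD/ETc.
Step 1 — soil moisture deficit:
  SMD = (37.5 - 28.0)/100 * 0.790 * 1000 = 75.050 mm
Step 2 — daily crop ET (ETc = ET0*Kc):
  ETc = 4.63 * 0.424 = 1.9631 mm/day
Step 3 — irrigation interval (SMD/ETc):
  interval = 75.050 / 1.9631 = 38.2 days
Therefore the irrigation interval = 38.2 days.


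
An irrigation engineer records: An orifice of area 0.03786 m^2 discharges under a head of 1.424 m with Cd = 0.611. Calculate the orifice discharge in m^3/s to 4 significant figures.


Approach: apply the orifice equation, Q = Cd*A*sqrt(2*g*h).
Q = 0.611 * 0.03786 * sqrt(2*9.81*1.424) = 0.1223 m^3/s
Therefore the orifice discharge = 0.1223 m^3/s.


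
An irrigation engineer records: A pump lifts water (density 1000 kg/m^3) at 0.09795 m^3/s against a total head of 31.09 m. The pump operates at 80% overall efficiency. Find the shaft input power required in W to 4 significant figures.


Approach: apply hydraulic power then efficiency conversion, P = rho*g*Q*H; P_in = P/eta.
Step 1 — hydraulic power (P = rho*g*Q*H):
  P = 1000 * 9.81 * 0.09795 * 31.09 = 29874.1 W
Step 2 — input power: P_in = P/eta = 29874.1 / 0.8 = 37340 W
Therefore the shaft input power required = 37340 W.


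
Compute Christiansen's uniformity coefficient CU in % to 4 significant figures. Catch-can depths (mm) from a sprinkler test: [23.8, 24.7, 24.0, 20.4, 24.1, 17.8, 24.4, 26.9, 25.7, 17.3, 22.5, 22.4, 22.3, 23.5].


Approach: apply Christiansen's uniformity coefficient, CU = (1 - mean_abs_deviation/mean)*100.
mean = 22.8429 mm
mean |d_i - mean| = 2.05102 mm
CU = (1 - 2.05102/22.8429)*100 = 91.02 %
Therefore Christiansen's uniformity coefficient CU = 91.02 %.


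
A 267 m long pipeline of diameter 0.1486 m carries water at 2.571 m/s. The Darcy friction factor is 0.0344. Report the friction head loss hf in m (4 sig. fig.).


Approach: apply the Darcy-Weisbach equation, hf = f*(L/D)*(v^2/(2g)).
hf = 0.0344 * (267/0.1486) * (2.571^2 / (2*9.81))
hf = 20.82 m
Therefore the friction head loss hf = 20.82 m.


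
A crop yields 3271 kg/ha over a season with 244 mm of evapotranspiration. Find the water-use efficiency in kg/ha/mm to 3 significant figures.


Approach: apply the water-use efficiency ratio, WUE = yield/ET.
WUE = 3271 / 244 = 13.4 kg/ha/mm
Therefore the water-use efficiency = 13.4 kg/ha/mm.


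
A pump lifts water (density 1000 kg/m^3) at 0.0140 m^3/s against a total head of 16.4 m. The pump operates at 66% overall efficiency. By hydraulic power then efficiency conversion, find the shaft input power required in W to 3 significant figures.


Approach: apply hydraulic power then efficiency conversion, P = rho*g*Q*H; P_in = P/eta.
Step 1 — hydraulic power (P = rho*g*Q*H):
  P = 1000 * 9.81 * 0.0140 * 16.4 = 2252.4 W
Step 2 — input power: P_in = P/eta = 2252.4 / 0.66 = 3410 W
Therefore the shaft input power required = 3410 W.


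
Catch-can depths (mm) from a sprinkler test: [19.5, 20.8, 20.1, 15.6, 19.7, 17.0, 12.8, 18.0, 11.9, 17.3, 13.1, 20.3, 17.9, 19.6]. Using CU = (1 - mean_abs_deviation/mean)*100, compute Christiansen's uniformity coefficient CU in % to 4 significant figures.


mean = 17.4000 mm
mean |d_i - mean| = 2.38571 mm
CU = (1 - 2.38571/17.4000)*100 = 86.29 %
Therefore Christiansen's uniformity coefficient CU = 86.29 %.


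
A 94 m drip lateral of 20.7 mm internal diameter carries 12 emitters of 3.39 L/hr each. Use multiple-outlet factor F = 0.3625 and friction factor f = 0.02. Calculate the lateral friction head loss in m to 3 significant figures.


Approach: apply Darcy-Weisbach with the multiple-outlet F-factor, Q = n*q/(3600*1000) m^3/s; v = Q/A; hf = F*f*(L/D)*(v^2/(2g)).
Q = 12*3.39/(3600*1000) = 1.1300e-05 m^3/s
A = pi*(20.7e-3/2)^2 = 3.3654e-04 m^2, so v = Q/A = 0.033577 m/s
hf = 0.3625*0.02*(94/0.0207)*(0.033577^2/(2*9.81)) = 0.00189 m
Therefore the lateral friction head loss = 0.00189 m.


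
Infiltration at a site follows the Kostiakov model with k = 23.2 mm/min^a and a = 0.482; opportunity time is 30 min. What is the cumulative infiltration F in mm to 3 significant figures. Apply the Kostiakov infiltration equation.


Approach: apply the Kostiakov infiltration equation, F = k*t^a.
F = 23.2 * 30^0.482 = 120 mm
Therefore the cumulative infiltration F = 120 mm.


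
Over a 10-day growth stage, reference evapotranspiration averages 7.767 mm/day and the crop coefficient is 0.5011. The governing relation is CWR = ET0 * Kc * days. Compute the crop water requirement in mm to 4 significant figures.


CWR = 7.767 * 0.5011 * 10 = 38.92 mm
Therefore the crop water requirement = 38.92 mm.


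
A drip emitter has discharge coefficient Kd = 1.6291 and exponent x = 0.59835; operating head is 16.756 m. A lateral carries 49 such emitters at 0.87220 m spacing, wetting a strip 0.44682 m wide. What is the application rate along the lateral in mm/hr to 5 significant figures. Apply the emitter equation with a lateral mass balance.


Approach: apply the emitter equation with a lateral mass balance, q = Kd*h^x; Q = n*q; rate = Q/(n*spacing*width).
Step 1 — single emitter flow (q = Kd*h^x):
  q = 1.6291 * 16.756^0.59835 = 8.798934 L/hr
Step 2 — total lateral flow: Q = 49 * 8.798934 = 431.1478 L/hr
Step 3 — wetted area: A = 49 * 0.87220 * 0.44682 = 19.09610 m^2
Step 4 — application rate: Q/A = 431.1478/19.09610 = 22.578 mm/hr
Therefore the application rate along the lateral = 22.578 mm/hr.


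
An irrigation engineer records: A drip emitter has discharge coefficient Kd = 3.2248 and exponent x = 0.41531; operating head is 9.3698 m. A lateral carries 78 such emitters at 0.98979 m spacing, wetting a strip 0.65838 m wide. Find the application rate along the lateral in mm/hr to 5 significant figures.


Approach: apply the emitter equation with a lateral mass balance, q = Kd*h^x; Q = n*q; rate = Q/(n*spacing*width).
Step 1 — single emitter flow (q = Kd*h^x):
  q = 3.2248 * 9.3698^0.41531 = 8.167180 L/hr
Step 2 — total lateral flow: Q = 78 * 8.167180 = 637.0400 L/hr
Step 3 — wetted area: A = 78 * 0.98979 * 0.65838 = 50.82932 m^2
Step 4 — application rate: Q/A = 637.0400/50.82932 = 12.533 mm/hr
Therefore the application rate along the lateral = 12.533 mm/hr.


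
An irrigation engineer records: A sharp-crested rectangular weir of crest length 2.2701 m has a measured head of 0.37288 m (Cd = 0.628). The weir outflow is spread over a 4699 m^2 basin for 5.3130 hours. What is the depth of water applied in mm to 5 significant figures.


Approach: apply the rectangular weir equation with a volume-to-depth conversion, Q = (2/3)*Cd*L*sqrt(2g)*H^1.5; d = Q*t/A * 1000.
Step 1 — weir discharge:
  Q = (2/3)*0.628*2.2701*sqrt(2*9.81)*0.37288^1.5 = 0.9585538 m^3/s
Step 2 — volume: V = 0.9585538 * 5.3130*3600 = 18334.07 m^3
Step 3 — depth: d = V/A * 1000 = 18334.07/4699 * 1000 = 3901.7 mm
Therefore the depth of water applied = 3901.7 mm.


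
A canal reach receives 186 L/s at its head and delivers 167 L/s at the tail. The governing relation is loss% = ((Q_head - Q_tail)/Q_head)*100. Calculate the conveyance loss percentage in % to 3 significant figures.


loss = ((186 - 167)/186)*100 = 10.2 %
Therefore the conveyance loss percentage = 10.2 %.


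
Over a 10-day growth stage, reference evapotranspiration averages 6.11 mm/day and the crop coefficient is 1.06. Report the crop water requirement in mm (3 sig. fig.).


Approach: apply the crop water requirement relation, CWR = ET0 * Kc * days.
CWR = 6.11 * 1.06 * 10 = 64.8 mm
Therefore the crop water requirement = 64.8 mm.


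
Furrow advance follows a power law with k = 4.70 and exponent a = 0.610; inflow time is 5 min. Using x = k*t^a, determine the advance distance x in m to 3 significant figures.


x = 4.70 * 5^0.610 = 12.5 m
Therefore the advance distance x = 12.5 m.


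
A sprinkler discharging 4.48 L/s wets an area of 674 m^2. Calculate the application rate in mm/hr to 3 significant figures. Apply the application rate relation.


Approach: apply the application rate relation, rate = (Q/A)*3600.
rate = (4.48 / 674) * 3600 = 23.9 mm/hr
Therefore the application rate = 23.9 mm/hr.


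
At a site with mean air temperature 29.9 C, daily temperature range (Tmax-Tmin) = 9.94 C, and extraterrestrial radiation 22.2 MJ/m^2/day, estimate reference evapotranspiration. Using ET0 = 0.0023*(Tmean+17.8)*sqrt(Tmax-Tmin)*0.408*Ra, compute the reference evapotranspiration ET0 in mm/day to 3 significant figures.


ET0 = 0.0023*(29.9+17.8)*sqrt(9.94)*0.408*22.2 = 3.13 mm/day
Therefore the reference evapotranspiration ET0 = 3.13 mm/day.


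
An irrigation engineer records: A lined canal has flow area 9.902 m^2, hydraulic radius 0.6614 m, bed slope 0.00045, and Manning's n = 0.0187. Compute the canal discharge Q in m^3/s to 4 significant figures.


Approach: apply Manning's equation, Q = (1/n)*A*R^(2/3)*S^(1/2).
Q = (1/0.0187) * 9.902 * 0.6614^(2/3) * 0.00045^(1/2) = 8.527 m^3/s
Therefore the canal discharge Q = 8.527 m^3/s.


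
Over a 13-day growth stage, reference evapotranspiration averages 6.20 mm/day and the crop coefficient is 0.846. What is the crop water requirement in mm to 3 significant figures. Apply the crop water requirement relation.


Approach: apply the crop water requirement relation, CWR = ET0 * Kc * days.
CWR = 6.20 * 0.846 * 13 = 68.2 mm
Therefore the crop water requirement = 68.2 mm.


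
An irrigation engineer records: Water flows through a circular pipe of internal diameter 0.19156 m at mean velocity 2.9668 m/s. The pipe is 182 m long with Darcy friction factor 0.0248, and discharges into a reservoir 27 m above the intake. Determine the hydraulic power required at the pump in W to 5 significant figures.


Approach: apply continuity + Darcy-Weisbach + hydraulic power, Q = A*v; hf = f*(L/D)*(v^2/(2g)); H = static + hf; P = rho*g*Q*H.
Step 1 — flow rate (continuity, Q = A*v):
  A = pi*(0.19156/2)^2 = 0.02882037 m^2
  Q = 0.02882037 * 2.9668 = 0.08550427 m^3/s
Step 2 — friction head loss (Darcy-Weisbach):
  hf = 0.0248 * (182/0.19156) * (2.9668^2 / (2*9.81))
  hf = 10.57051 m
Step 3 — total head: H = 27 + 10.57051 = 37.57051 m
Step 4 — hydraulic power (P = rho*g*Q*H):
  P = 1000 * 9.81 * 0.08550427 * 37.57051 = 31514 W
Therefore the hydraulic power required at the pump = 31514 W.


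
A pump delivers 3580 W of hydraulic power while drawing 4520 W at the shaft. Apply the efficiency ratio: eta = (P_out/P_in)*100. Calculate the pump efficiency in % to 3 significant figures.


eta = (3580 / 4520) * 100 = 79.2 %
Therefore the pump efficiency = 79.2 %.


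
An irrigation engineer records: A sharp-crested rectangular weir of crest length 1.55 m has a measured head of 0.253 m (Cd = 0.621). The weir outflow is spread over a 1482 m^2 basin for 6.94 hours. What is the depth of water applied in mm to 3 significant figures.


Approach: apply the rectangular weir equation with a volume-to-depth conversion, Q = (2/3)*Cd*L*sqrt(2g)*H^1.5; d = Q*t/A * 1000.
Step 1 — weir discharge:
  Q = (2/3)*0.621*1.55*sqrt(2*9.81)*0.253^1.5 = 0.36171 m^3/s
Step 2 — volume: V = 0.36171 * 6.94*3600 = 9037.0 m^3
Step 3 — depth: d = V/A * 1000 = 9037.0/1482 * 1000 = 6100 mm
Therefore the depth of water applied = 6100 mm.


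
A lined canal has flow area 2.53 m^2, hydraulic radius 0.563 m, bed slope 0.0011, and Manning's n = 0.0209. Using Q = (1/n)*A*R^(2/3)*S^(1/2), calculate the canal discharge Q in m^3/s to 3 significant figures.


Q = (1/0.0209) * 2.53 * 0.563^(2/3) * 0.0011^(1/2) = 2.74 m^3/s
Therefore the canal discharge Q = 2.74 m^3/s.


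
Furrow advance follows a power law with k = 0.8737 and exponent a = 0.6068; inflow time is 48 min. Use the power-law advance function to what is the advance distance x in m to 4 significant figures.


Approach: apply the power-law advance function, x = k*t^a.
x = 0.8737 * 48^0.6068 = 9.152 m
Therefore the advance distance x = 9.152 m.


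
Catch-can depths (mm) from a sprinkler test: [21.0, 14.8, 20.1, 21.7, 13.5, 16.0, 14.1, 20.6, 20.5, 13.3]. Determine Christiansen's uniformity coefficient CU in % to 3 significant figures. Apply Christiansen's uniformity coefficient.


Approach: apply Christiansen's uniformity coefficient, CU = (1 - mean_abs_deviation/mean)*100.
mean = 17.560 mm
mean |d_i - mean| = 3.2200 mm
CU = (1 - 3.2200/17.560)*100 = 81.7 %
Therefore Christiansen's uniformity coefficient CU = 81.7 %.


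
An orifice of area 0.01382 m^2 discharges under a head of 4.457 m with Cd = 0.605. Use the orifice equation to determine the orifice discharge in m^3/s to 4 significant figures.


Approach: apply the orifice equation, Q = Cd*A*sqrt(2*g*h).
Q = 0.605 * 0.01382 * sqrt(2*9.81*4.457) = 0.07819 m^3/s
Therefore the orifice discharge = 0.07819 m^3/s.


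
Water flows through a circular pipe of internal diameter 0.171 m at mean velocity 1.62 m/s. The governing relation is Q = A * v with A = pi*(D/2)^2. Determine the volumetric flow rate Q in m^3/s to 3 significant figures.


A = pi*(0.171/2)^2 = 0.022966 m^2
Q = 0.022966 * 1.62 = 0.0372 m^3/s
Therefore the volumetric flow rate Q = 0.0372 m^3/s.


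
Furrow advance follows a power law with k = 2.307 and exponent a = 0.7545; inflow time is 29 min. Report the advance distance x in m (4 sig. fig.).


Approach: apply the power-law advance function, x = k*t^a.
x = 2.307 * 29^0.7545 = 29.27 m
Therefore the advance distance x = 29.27 m.


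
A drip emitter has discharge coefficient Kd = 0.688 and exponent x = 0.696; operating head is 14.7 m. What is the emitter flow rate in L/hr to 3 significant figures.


Approach: apply the emitter characteristic equation, q = Kd * h^x.
q = 0.688 * 14.7^0.696 = 4.47 L/hr
Therefore the emitter flow rate = 4.47 L/hr.


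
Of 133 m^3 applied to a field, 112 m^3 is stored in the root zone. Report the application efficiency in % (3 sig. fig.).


Approach: apply the application efficiency ratio, Ea = (stored/applied)*100.
Ea = (112/133)*100 = 84.2 %
Therefore the application efficiency = 84.2 %.
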